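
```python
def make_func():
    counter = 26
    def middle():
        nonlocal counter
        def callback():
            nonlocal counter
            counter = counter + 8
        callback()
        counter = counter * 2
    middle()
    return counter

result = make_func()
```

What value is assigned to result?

Step 1: counter = 26.
Step 2: callback() adds 8: counter = 26 + 8 = 34.
Step 3: middle() doubles: counter = 34 * 2 = 68.
Step 4: result = 68

The answer is 68.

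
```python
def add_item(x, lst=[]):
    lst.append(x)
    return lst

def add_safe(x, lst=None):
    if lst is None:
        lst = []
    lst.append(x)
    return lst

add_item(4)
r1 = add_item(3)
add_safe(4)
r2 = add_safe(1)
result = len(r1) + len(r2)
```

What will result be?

Step 1: add_item shares mutable default: after 2 calls, lst = [4, 3], len = 2.
Step 2: add_safe creates fresh list each time: r2 = [1], len = 1.
Step 3: result = 2 + 1 = 3

The answer is 3.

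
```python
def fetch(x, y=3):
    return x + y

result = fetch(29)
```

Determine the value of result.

Step 1: fetch(29) uses default y = 3.
Step 2: Returns 29 + 3 = 32.
Step 3: result = 32

The answer is 32.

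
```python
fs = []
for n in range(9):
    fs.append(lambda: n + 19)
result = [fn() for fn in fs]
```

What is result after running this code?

Step 1: All lambdas capture n by reference. After the loop, n = 8.
Step 2: Each call returns 8 + 19 = 27.
Step 3: result = [27, 27, 27, 27, 27, 27, 27, 27, 27]

The answer is [27, 27, 27, 27, 27, 27, 27, 27, 27].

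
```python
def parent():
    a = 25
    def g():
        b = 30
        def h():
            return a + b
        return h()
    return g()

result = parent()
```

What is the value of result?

Step 1: parent() defines a = 25. g() defines b = 30.
Step 2: h() accesses both from enclosing scopes: a = 25, b = 30.
Step 3: result = 25 + 30 = 55

The answer is 55.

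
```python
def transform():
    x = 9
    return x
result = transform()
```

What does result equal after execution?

Step 1: transform() defines x = 9 in its local scope.
Step 2: return x finds the local variable x = 9.
Step 3: result = 9

The answer is 9.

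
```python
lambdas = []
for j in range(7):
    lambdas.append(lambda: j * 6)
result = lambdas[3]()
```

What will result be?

Step 1: All lambdas reference the same variable j (late binding).
Step 2: After the loop, j = 6. Every lambda returns j * 6.
Step 3: lambdas[3]() = 6 * 6 = 36

The answer is 36.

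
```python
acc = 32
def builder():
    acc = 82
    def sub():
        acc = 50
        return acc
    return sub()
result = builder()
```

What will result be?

Step 1: Three scopes define acc: global (32), builder (82), sub (50).
Step 2: sub() has its own local acc = 50, which shadows both enclosing and global.
Step 3: result = 50 (local wins in LEGB)

The answer is 50.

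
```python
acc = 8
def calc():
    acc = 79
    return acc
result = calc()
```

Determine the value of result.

Step 1: Global acc = 8.
Step 2: calc() creates local acc = 79, shadowing the global.
Step 3: Returns local acc = 79. result = 79

The answer is 79.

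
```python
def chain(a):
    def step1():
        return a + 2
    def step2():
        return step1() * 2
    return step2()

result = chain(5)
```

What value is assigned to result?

Step 1: chain(5) captures a = 5.
Step 2: step2() calls step1() which returns 5 + 2 = 7.
Step 3: step2() returns 7 * 2 = 14

The answer is 14.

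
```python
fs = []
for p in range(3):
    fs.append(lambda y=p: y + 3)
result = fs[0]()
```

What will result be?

Step 1: Default argument y=p captures p's value at definition time.
Step 2: fs[0] was defined when p = 0, so y defaults to 0.
Step 3: result = 0 + 3 = 3 (default arg fixes the late binding issue)

The answer is 3.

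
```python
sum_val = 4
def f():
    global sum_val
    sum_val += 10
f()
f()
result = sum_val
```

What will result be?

Step 1: sum_val = 4.
Step 2: First f(): sum_val = 4 + 10 = 14.
Step 3: Second f(): sum_val = 14 + 10 = 24. result = 24

The answer is 24.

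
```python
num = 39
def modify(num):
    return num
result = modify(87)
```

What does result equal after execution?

Step 1: Global num = 39.
Step 2: modify(87) takes parameter num = 87, which shadows the global.
Step 3: result = 87

The answer is 87.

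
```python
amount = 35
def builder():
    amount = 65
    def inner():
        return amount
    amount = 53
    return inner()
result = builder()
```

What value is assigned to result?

Step 1: builder() sets amount = 65, then later amount = 53.
Step 2: inner() is called after amount is reassigned to 53. Closures capture variables by reference, not by value.
Step 3: result = 53

The answer is 53.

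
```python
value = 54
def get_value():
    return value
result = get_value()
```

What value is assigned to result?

Step 1: value = 54 is defined in the global scope.
Step 2: get_value() looks up value. No local value exists, so Python checks the global scope via LEGB rule and finds value = 54.
Step 3: result = 54

The answer is 54.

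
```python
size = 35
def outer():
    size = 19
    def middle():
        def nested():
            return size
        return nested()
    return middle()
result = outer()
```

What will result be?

Step 1: outer() defines size = 19. middle() and nested() have no local size.
Step 2: nested() checks local (none), enclosing middle() (none), enclosing outer() and finds size = 19.
Step 3: result = 19

The answer is 19.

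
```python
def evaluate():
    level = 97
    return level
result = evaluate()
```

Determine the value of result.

Step 1: evaluate() defines level = 97 in its local scope.
Step 2: return level finds the local variable level = 97.
Step 3: result = 97

The answer is 97.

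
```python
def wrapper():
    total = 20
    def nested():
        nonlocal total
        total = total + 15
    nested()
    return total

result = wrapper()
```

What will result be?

Step 1: wrapper() sets total = 20.
Step 2: nested() uses nonlocal to modify total in wrapper's scope: total = 20 + 15 = 35.
Step 3: wrapper() returns the modified total = 35

The answer is 35.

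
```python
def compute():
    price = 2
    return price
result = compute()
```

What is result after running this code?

Step 1: compute() defines price = 2 in its local scope.
Step 2: return price finds the local variable price = 2.
Step 3: result = 2

The answer is 2.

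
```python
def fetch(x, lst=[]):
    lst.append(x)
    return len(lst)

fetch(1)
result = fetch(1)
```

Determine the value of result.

Step 1: Mutable default list persists between calls.
Step 2: First call: lst = [1], len = 1. Second call: lst = [1, 1], len = 2.
Step 3: result = 2

The answer is 2.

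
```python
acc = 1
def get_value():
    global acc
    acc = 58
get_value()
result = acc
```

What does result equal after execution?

Step 1: acc = 1 globally.
Step 2: get_value() declares global acc and sets it to 58.
Step 3: After get_value(), global acc = 58. result = 58

The answer is 58.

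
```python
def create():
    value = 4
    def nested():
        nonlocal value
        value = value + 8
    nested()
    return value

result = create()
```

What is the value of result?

Step 1: create() sets value = 4.
Step 2: nested() uses nonlocal to modify value in create's scope: value = 4 + 8 = 12.
Step 3: create() returns the modified value = 12

The answer is 12.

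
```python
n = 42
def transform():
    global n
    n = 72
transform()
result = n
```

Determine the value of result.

Step 1: n = 42 globally.
Step 2: transform() declares global n and sets it to 72.
Step 3: After transform(), global n = 72. result = 72

The answer is 72.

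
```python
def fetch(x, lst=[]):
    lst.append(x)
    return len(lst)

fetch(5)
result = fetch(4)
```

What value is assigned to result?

Step 1: Mutable default list persists between calls.
Step 2: First call: lst = [5], len = 1. Second call: lst = [5, 4], len = 2.
Step 3: result = 2

The answer is 2.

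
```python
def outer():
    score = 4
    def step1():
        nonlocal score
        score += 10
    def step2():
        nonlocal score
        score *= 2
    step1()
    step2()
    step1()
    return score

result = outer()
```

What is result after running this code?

Step 1: score = 4.
Step 2: step1(): score = 4 + 10 = 14.
Step 3: step2(): score = 14 * 2 = 28.
Step 4: step1(): score = 28 + 10 = 38. result = 38

The answer is 38.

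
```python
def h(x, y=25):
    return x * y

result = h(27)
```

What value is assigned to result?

Step 1: h(27) uses default y = 25.
Step 2: Returns 27 * 25 = 675.
Step 3: result = 675

The answer is 675.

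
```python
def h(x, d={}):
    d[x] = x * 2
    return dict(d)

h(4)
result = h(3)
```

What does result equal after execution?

Step 1: Mutable default dict is shared across calls.
Step 2: First call adds 4: 8. Second call adds 3: 6.
Step 3: result = {4: 8, 3: 6}

The answer is {4: 8, 3: 6}.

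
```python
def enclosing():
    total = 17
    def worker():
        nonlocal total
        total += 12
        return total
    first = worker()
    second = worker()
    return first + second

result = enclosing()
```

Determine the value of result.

Step 1: total starts at 17.
Step 2: First call: total = 17 + 12 = 29, returns 29.
Step 3: Second call: total = 29 + 12 = 41, returns 41.
Step 4: result = 29 + 41 = 70

The answer is 70.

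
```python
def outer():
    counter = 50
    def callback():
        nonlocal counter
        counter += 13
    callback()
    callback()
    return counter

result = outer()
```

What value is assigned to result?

Step 1: counter starts at 50.
Step 2: callback() is called 2 times, each adding 13.
Step 3: counter = 50 + 13 * 2 = 76

The answer is 76.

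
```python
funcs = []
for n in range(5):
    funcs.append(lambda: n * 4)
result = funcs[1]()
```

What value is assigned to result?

Step 1: All lambdas reference the same variable n (late binding).
Step 2: After the loop, n = 4. Every lambda returns n * 4.
Step 3: funcs[1]() = 4 * 4 = 16

The answer is 16.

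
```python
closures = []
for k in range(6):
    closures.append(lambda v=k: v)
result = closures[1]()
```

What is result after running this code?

Step 1: Default argument v=k captures k's value at each iteration.
Step 2: closures[1] captured v = 1 when k was 1.
Step 3: result = 1

The answer is 1.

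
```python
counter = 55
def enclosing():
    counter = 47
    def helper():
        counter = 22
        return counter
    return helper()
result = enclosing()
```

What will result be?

Step 1: Three scopes define counter: global (55), enclosing (47), helper (22).
Step 2: helper() has its own local counter = 22, which shadows both enclosing and global.
Step 3: result = 22 (local wins in LEGB)

The answer is 22.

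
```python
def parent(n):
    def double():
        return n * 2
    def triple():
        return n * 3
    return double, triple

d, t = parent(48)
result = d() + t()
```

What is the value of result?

Step 1: Both closures capture the same n = 48.
Step 2: d() = 48 * 2 = 96, t() = 48 * 3 = 144.
Step 3: result = 96 + 144 = 240

The answer is 240.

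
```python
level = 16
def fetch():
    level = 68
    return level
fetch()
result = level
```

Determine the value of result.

Step 1: level = 16 globally.
Step 2: fetch() creates a LOCAL level = 68 (no global keyword!).
Step 3: The global level is unchanged. result = 16

The answer is 16.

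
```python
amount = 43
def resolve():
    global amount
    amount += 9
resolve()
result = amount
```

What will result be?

Step 1: amount = 43 globally.
Step 2: resolve() modifies global amount: amount += 9 = 52.
Step 3: result = 52

The answer is 52.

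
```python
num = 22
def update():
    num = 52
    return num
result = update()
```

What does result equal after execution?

Step 1: Global num = 22.
Step 2: update() creates local num = 52, shadowing the global.
Step 3: Returns local num = 52. result = 52

The answer is 52.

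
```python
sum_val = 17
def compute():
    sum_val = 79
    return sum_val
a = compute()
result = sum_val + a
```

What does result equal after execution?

Step 1: Global sum_val = 17. compute() returns local sum_val = 79.
Step 2: a = 79. Global sum_val still = 17.
Step 3: result = 17 + 79 = 96

The answer is 96.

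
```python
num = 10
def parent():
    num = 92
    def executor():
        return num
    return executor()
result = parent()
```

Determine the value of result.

Step 1: num = 10 globally, but parent() defines num = 92 locally.
Step 2: executor() looks up num. Not in local scope, so checks enclosing scope (parent) and finds num = 92.
Step 3: result = 92

The answer is 92.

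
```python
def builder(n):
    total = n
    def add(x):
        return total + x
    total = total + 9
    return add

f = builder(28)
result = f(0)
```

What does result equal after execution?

Step 1: builder(28) sets total = 28, then total = 28 + 9 = 37.
Step 2: Closures capture by reference, so add sees total = 37.
Step 3: f(0) returns 37 + 0 = 37

The answer is 37.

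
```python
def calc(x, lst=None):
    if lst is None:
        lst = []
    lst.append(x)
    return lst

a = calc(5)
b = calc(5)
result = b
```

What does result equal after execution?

Step 1: None default with guard creates a NEW list each call.
Step 2: a = [5] (fresh list). b = [5] (another fresh list).
Step 3: result = [5] (this is the fix for mutable default)

The answer is [5].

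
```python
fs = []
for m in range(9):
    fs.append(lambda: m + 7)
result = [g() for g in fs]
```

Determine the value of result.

Step 1: All lambdas capture m by reference. After the loop, m = 8.
Step 2: Each call returns 8 + 7 = 15.
Step 3: result = [15, 15, 15, 15, 15, 15, 15, 15, 15]

The answer is [15, 15, 15, 15, 15, 15, 15, 15, 15].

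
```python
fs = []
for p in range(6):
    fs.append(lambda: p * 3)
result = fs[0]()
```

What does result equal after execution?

Step 1: All lambdas reference the same variable p (late binding).
Step 2: After the loop, p = 5. Every lambda returns p * 3.
Step 3: fs[0]() = 5 * 3 = 15

The answer is 15.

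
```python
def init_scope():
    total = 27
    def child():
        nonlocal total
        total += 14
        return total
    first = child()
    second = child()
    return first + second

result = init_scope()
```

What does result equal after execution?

Step 1: total starts at 27.
Step 2: First call: total = 27 + 14 = 41, returns 41.
Step 3: Second call: total = 41 + 14 = 55, returns 55.
Step 4: result = 41 + 55 = 96

The answer is 96.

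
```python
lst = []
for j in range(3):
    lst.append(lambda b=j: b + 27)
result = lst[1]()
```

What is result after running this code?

Step 1: Default argument b=j captures j's value at definition time.
Step 2: lst[1] was defined when j = 1, so b defaults to 1.
Step 3: result = 1 + 27 = 28 (default arg fixes the late binding issue)

The answer is 28.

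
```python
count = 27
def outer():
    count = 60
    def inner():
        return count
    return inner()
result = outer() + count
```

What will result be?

Step 1: Global count = 27. outer() shadows with count = 60.
Step 2: inner() returns enclosing count = 60. outer() = 60.
Step 3: result = 60 + global count (27) = 87

The answer is 87.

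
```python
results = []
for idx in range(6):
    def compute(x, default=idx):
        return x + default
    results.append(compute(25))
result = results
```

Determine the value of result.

Step 1: Default argument default=idx is evaluated at function definition time.
Step 2: Each iteration creates compute with default = current idx value.
Step 3: compute(25) returns 25 + default. results = [25, 26, 27, 28, 29, 30]

The answer is [25, 26, 27, 28, 29, 30].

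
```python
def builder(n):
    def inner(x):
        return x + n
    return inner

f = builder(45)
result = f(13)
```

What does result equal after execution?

Step 1: builder(45) creates a closure that captures n = 45.
Step 2: f(13) calls the closure with x = 13, returning 13 + 45 = 58.
Step 3: result = 58

The answer is 58.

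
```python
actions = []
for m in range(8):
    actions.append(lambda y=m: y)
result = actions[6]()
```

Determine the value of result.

Step 1: Default argument y=m captures m's value at each iteration.
Step 2: actions[6] captured y = 6 when m was 6.
Step 3: result = 6

The answer is 6.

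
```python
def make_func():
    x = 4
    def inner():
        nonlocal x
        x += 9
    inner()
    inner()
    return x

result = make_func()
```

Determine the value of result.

Step 1: x starts at 4.
Step 2: inner() is called 2 times, each adding 9.
Step 3: x = 4 + 9 * 2 = 22

The answer is 22.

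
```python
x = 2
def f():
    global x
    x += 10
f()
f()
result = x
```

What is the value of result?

Step 1: x = 2.
Step 2: First f(): x = 2 + 10 = 12.
Step 3: Second f(): x = 12 + 10 = 22. result = 22

The answer is 22.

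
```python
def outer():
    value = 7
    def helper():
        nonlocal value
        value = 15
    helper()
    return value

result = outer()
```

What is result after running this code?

Step 1: outer() sets value = 7.
Step 2: helper() uses nonlocal to reassign value = 15.
Step 3: result = 15

The answer is 15.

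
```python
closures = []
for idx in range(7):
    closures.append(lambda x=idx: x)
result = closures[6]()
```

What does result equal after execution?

Step 1: Default argument x=idx captures idx's value at each iteration.
Step 2: closures[6] captured x = 6 when idx was 6.
Step 3: result = 6

The answer is 6.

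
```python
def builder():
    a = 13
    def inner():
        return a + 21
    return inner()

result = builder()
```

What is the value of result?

Step 1: builder() defines a = 13.
Step 2: inner() reads a = 13 from enclosing scope, returns 13 + 21 = 34.
Step 3: result = 34

The answer is 34.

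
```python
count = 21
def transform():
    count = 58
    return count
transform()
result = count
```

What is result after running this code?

Step 1: Global count = 21.
Step 2: transform() creates local count = 58 (shadow, not modification).
Step 3: After transform() returns, global count is unchanged. result = 21

The answer is 21.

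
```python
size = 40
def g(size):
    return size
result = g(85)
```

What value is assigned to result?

Step 1: Global size = 40.
Step 2: g(85) takes parameter size = 85, which shadows the global.
Step 3: result = 85

The answer is 85.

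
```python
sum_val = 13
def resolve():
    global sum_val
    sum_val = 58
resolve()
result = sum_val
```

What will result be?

Step 1: sum_val = 13 globally.
Step 2: resolve() declares global sum_val and sets it to 58.
Step 3: After resolve(), global sum_val = 58. result = 58

The answer is 58.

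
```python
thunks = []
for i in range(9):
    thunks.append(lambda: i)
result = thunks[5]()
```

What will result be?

Step 1: The loop creates 9 lambdas, all referencing the same variable i.
Step 2: After the loop, i = 8 (final value).
Step 3: thunks[5]() looks up i at call time and finds 8. This is the late binding gotcha. result = 8

The answer is 8.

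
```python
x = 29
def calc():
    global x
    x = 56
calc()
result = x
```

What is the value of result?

Step 1: x = 29 globally.
Step 2: calc() declares global x and sets it to 56.
Step 3: After calc(), global x = 56. result = 56

The answer is 56.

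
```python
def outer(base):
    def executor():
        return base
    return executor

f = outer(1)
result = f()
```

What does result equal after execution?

Step 1: outer(1) creates closure capturing base = 1.
Step 2: f() returns the captured base = 1.
Step 3: result = 1

The answer is 1.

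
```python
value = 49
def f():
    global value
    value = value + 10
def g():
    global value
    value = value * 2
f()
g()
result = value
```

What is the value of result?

Step 1: value = 49.
Step 2: f() adds 10: value = 49 + 10 = 59.
Step 3: g() doubles: value = 59 * 2 = 118.
Step 4: result = 118

The answer is 118.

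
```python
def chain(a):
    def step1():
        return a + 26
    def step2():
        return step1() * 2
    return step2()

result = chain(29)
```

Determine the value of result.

Step 1: chain(29) captures a = 29.
Step 2: step2() calls step1() which returns 29 + 26 = 55.
Step 3: step2() returns 55 * 2 = 110

The answer is 110.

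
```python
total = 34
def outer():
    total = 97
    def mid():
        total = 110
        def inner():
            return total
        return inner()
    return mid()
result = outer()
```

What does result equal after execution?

Step 1: Three levels of shadowing: global 34, outer 97, mid 110.
Step 2: inner() finds total = 110 in enclosing mid() scope.
Step 3: result = 110

The answer is 110.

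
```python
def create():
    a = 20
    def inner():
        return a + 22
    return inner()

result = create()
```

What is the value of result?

Step 1: create() defines a = 20.
Step 2: inner() reads a = 20 from enclosing scope, returns 20 + 22 = 42.
Step 3: result = 42

The answer is 42.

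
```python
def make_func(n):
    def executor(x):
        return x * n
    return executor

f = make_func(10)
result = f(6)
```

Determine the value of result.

Step 1: make_func(10) creates a closure capturing n = 10.
Step 2: f(6) computes 6 * 10 = 60.
Step 3: result = 60

The answer is 60.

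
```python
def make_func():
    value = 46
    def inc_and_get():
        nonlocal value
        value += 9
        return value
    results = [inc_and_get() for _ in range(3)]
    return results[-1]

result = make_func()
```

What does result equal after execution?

Step 1: value = 46.
Step 2: Three calls to inc_and_get(), each adding 9.
Step 3: Last value = 46 + 9 * 3 = 73

The answer is 73.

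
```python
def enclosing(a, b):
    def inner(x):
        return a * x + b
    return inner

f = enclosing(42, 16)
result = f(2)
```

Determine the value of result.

Step 1: enclosing(42, 16) captures a = 42, b = 16.
Step 2: f(2) computes 42 * 2 + 16 = 100.
Step 3: result = 100

The answer is 100.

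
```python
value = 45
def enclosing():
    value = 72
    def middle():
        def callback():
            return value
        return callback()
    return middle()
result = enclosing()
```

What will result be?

Step 1: enclosing() defines value = 72. middle() and callback() have no local value.
Step 2: callback() checks local (none), enclosing middle() (none), enclosing enclosing() and finds value = 72.
Step 3: result = 72

The answer is 72.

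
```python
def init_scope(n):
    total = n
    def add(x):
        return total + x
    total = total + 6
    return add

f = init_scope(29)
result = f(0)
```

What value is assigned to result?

Step 1: init_scope(29) sets total = 29, then total = 29 + 6 = 35.
Step 2: Closures capture by reference, so add sees total = 35.
Step 3: f(0) returns 35 + 0 = 35

The answer is 35.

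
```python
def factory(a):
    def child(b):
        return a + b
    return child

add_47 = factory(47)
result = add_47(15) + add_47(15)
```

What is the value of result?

Step 1: add_47 captures a = 47.
Step 2: add_47(15) = 47 + 15 = 62, called twice.
Step 3: result = 62 + 62 = 124

The answer is 124.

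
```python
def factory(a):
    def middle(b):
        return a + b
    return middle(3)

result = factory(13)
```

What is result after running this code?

Step 1: factory(13) passes a = 13.
Step 2: middle(3) has b = 3, reads a = 13 from enclosing.
Step 3: result = 13 + 3 = 16

The answer is 16.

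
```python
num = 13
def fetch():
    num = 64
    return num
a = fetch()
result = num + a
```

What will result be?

Step 1: Global num = 13. fetch() returns local num = 64.
Step 2: a = 64. Global num still = 13.
Step 3: result = 13 + 64 = 77

The answer is 77.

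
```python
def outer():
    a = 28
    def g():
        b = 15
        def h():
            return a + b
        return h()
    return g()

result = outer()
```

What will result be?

Step 1: outer() defines a = 28. g() defines b = 15.
Step 2: h() accesses both from enclosing scopes: a = 28, b = 15.
Step 3: result = 28 + 15 = 43

The answer is 43.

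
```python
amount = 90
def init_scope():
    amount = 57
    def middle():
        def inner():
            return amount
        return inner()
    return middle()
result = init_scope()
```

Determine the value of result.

Step 1: init_scope() defines amount = 57. middle() and inner() have no local amount.
Step 2: inner() checks local (none), enclosing middle() (none), enclosing init_scope() and finds amount = 57.
Step 3: result = 57

The answer is 57.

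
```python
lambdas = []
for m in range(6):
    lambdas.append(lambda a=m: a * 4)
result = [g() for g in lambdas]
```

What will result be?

Step 1: Default arg a=m captures m at each iteration.
Step 2: lambdas[k] has a defaulting to k, returns k * 4.
Step 3: result = [0, 4, 8, 12, 16, 20]

The answer is [0, 4, 8, 12, 16, 20].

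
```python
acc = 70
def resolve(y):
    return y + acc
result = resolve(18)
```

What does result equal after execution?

Step 1: acc = 70 is defined globally.
Step 2: resolve(18) uses parameter y = 18 and looks up acc from global scope = 70.
Step 3: result = 18 + 70 = 88

The answer is 88.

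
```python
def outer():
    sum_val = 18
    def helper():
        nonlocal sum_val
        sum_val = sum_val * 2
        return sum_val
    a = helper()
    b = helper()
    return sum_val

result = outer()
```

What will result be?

Step 1: sum_val starts at 18.
Step 2: First helper(): sum_val = 18 * 2 = 36.
Step 3: Second helper(): sum_val = 36 * 2 = 72.
Step 4: result = 72

The answer is 72.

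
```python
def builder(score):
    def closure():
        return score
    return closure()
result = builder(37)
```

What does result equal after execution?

Step 1: builder(37) binds parameter score = 37.
Step 2: closure() looks up score in enclosing scope and finds the parameter score = 37.
Step 3: result = 37

The answer is 37.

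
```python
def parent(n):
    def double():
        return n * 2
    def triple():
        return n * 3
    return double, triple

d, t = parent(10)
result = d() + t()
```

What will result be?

Step 1: Both closures capture the same n = 10.
Step 2: d() = 10 * 2 = 20, t() = 10 * 3 = 30.
Step 3: result = 20 + 30 = 50

The answer is 50.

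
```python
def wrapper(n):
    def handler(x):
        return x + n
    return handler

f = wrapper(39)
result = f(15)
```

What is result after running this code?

Step 1: wrapper(39) creates a closure that captures n = 39.
Step 2: f(15) calls the closure with x = 15, returning 15 + 39 = 54.
Step 3: result = 54

The answer is 54.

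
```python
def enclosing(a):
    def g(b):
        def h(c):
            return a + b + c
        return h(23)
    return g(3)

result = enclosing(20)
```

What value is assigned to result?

Step 1: a = 20, b = 3, c = 23 across three nested scopes.
Step 2: h() accesses all three via LEGB rule.
Step 3: result = 20 + 3 + 23 = 46

The answer is 46.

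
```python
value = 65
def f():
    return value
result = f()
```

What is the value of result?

Step 1: value = 65 is defined in the global scope.
Step 2: f() looks up value. No local value exists, so Python checks the global scope via LEGB rule and finds value = 65.
Step 3: result = 65

The answer is 65.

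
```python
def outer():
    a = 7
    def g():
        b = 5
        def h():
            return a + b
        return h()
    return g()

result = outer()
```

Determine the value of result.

Step 1: outer() defines a = 7. g() defines b = 5.
Step 2: h() accesses both from enclosing scopes: a = 7, b = 5.
Step 3: result = 7 + 5 = 12

The answer is 12.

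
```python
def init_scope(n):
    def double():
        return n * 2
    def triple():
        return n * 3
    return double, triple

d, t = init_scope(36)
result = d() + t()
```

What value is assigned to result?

Step 1: Both closures capture the same n = 36.
Step 2: d() = 36 * 2 = 72, t() = 36 * 3 = 108.
Step 3: result = 72 + 108 = 180

The answer is 180.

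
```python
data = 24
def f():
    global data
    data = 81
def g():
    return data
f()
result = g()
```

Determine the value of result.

Step 1: data = 24.
Step 2: f() sets global data = 81.
Step 3: g() reads global data = 81. result = 81

The answer is 81.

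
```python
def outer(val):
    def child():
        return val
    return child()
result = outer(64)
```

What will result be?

Step 1: outer(64) binds parameter val = 64.
Step 2: child() looks up val in enclosing scope and finds the parameter val = 64.
Step 3: result = 64

The answer is 64.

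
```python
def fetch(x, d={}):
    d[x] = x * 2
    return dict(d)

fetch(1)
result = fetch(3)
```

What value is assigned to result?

Step 1: Mutable default dict is shared across calls.
Step 2: First call adds 1: 2. Second call adds 3: 6.
Step 3: result = {1: 2, 3: 6}

The answer is {1: 2, 3: 6}.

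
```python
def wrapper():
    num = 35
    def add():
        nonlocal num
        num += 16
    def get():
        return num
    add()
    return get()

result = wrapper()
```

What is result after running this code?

Step 1: num = 35. add() modifies it via nonlocal, get() reads it.
Step 2: add() makes num = 35 + 16 = 51.
Step 3: get() returns 51. result = 51

The answer is 51.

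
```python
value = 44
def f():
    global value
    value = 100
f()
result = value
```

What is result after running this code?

Step 1: value = 44 globally.
Step 2: f() declares global value and sets it to 100.
Step 3: After f(), global value = 100. result = 100

The answer is 100.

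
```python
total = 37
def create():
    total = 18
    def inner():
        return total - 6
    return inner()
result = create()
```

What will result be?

Step 1: create() shadows global total with total = 18.
Step 2: inner() finds total = 18 in enclosing scope, computes 18 - 6 = 12.
Step 3: result = 12

The answer is 12.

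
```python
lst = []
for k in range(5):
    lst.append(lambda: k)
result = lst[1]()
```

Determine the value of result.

Step 1: The loop creates 5 lambdas, all referencing the same variable k.
Step 2: After the loop, k = 4 (final value).
Step 3: lst[1]() looks up k at call time and finds 4. This is the late binding gotcha. result = 4

The answer is 4.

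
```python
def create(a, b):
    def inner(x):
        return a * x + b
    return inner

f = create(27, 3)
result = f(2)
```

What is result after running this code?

Step 1: create(27, 3) captures a = 27, b = 3.
Step 2: f(2) computes 27 * 2 + 3 = 57.
Step 3: result = 57

The answer is 57.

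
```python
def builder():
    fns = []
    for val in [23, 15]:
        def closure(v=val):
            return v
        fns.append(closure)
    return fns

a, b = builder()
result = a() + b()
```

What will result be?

Step 1: Default argument v=val captures val at each iteration.
Step 2: a() returns 23 (captured at first iteration), b() returns 15 (captured at second).
Step 3: result = 23 + 15 = 38

The answer is 38.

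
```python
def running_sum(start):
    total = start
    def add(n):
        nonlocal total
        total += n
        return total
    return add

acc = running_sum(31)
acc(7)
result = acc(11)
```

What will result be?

Step 1: running_sum(31) creates closure with total = 31.
Step 2: First acc(7): total = 31 + 7 = 38.
Step 3: Second acc(11): total = 38 + 11 = 49. result = 49

The answer is 49.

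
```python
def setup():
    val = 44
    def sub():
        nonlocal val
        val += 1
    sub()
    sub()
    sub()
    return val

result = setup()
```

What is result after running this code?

Step 1: val starts at 44.
Step 2: sub() is called 3 times, each adding 1.
Step 3: val = 44 + 1 * 3 = 47

The answer is 47.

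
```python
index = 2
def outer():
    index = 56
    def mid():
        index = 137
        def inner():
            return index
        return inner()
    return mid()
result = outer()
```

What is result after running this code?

Step 1: Three levels of shadowing: global 2, outer 56, mid 137.
Step 2: inner() finds index = 137 in enclosing mid() scope.
Step 3: result = 137

The answer is 137.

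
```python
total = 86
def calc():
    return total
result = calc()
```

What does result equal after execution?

Step 1: total = 86 is defined in the global scope.
Step 2: calc() looks up total. No local total exists, so Python checks the global scope via LEGB rule and finds total = 86.
Step 3: result = 86

The answer is 86.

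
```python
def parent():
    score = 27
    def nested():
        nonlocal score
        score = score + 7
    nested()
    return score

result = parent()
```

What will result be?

Step 1: parent() sets score = 27.
Step 2: nested() uses nonlocal to modify score in parent's scope: score = 27 + 7 = 34.
Step 3: parent() returns the modified score = 34

The answer is 34.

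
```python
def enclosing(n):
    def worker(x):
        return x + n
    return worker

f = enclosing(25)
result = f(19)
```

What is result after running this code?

Step 1: enclosing(25) creates a closure that captures n = 25.
Step 2: f(19) calls the closure with x = 19, returning 19 + 25 = 44.
Step 3: result = 44

The answer is 44.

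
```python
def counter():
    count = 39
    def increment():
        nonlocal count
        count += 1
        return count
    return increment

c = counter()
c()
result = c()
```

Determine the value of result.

Step 1: counter() creates closure with count = 39.
Step 2: Each c() call increments count via nonlocal. After 2 calls: 39 + 2 = 41.
Step 3: result = 41

The answer is 41.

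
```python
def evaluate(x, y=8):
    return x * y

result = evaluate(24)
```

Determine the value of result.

Step 1: evaluate(24) uses default y = 8.
Step 2: Returns 24 * 8 = 192.
Step 3: result = 192

The answer is 192.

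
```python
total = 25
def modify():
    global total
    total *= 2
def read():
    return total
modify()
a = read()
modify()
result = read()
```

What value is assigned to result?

Step 1: total = 25.
Step 2: First modify(): total = 25 * 2 = 50.
Step 3: Second modify(): total = 50 * 2 = 100.
Step 4: read() returns 100

The answer is 100.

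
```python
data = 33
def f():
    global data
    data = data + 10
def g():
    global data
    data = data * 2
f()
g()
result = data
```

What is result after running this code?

Step 1: data = 33.
Step 2: f() adds 10: data = 33 + 10 = 43.
Step 3: g() doubles: data = 43 * 2 = 86.
Step 4: result = 86

The answer is 86.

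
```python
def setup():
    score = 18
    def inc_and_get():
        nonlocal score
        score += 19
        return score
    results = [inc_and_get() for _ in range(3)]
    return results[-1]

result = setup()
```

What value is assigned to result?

Step 1: score = 18.
Step 2: Three calls to inc_and_get(), each adding 19.
Step 3: Last value = 18 + 19 * 3 = 75

The answer is 75.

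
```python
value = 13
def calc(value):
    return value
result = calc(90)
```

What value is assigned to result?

Step 1: Global value = 13.
Step 2: calc(90) takes parameter value = 90, which shadows the global.
Step 3: result = 90

The answer is 90.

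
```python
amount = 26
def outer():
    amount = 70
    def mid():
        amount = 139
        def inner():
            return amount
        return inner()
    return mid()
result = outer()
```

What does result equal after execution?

Step 1: Three levels of shadowing: global 26, outer 70, mid 139.
Step 2: inner() finds amount = 139 in enclosing mid() scope.
Step 3: result = 139

The answer is 139.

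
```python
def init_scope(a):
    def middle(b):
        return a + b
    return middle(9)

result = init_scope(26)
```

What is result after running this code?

Step 1: init_scope(26) passes a = 26.
Step 2: middle(9) has b = 9, reads a = 26 from enclosing.
Step 3: result = 26 + 9 = 35

The answer is 35.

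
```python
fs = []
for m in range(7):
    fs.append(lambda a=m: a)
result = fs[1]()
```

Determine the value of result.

Step 1: Default argument a=m captures m's value at each iteration.
Step 2: fs[1] captured a = 1 when m was 1.
Step 3: result = 1

The answer is 1.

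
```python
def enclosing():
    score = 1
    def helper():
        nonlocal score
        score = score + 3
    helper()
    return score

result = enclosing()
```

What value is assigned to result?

Step 1: enclosing() sets score = 1.
Step 2: helper() uses nonlocal to modify score in enclosing's scope: score = 1 + 3 = 4.
Step 3: enclosing() returns the modified score = 4

The answer is 4.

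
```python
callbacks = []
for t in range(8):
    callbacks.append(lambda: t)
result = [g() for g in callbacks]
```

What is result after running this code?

Step 1: All 8 lambdas share the same variable t.
Step 2: After the loop, t = 7.
Step 3: Each call returns 7. result = [7, 7, 7, 7, 7, 7, 7, 7]

The answer is [7, 7, 7, 7, 7, 7, 7, 7].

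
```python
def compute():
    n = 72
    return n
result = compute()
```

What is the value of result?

Step 1: compute() defines n = 72 in its local scope.
Step 2: return n finds the local variable n = 72.
Step 3: result = 72

The answer is 72.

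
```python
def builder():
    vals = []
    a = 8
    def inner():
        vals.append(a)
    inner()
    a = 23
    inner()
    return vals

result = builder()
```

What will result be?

Step 1: a = 8. inner() appends current a to vals.
Step 2: First inner(): appends 8. Then a = 23.
Step 3: Second inner(): appends 23 (closure sees updated a). result = [8, 23]

The answer is [8, 23].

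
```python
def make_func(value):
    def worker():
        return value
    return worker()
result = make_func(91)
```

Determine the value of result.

Step 1: make_func(91) binds parameter value = 91.
Step 2: worker() looks up value in enclosing scope and finds the parameter value = 91.
Step 3: result = 91

The answer is 91.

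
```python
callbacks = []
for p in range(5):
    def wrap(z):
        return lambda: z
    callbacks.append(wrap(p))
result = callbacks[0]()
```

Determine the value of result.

Step 1: wrap(p) creates a new scope capturing z = p at call time.
Step 2: callbacks[0] = wrap(0), so its lambda captures z = 0.
Step 3: result = 0 (closure factory fixes late binding)

The answer is 0.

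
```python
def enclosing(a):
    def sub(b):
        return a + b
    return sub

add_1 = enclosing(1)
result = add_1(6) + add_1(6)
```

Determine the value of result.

Step 1: add_1 captures a = 1.
Step 2: add_1(6) = 1 + 6 = 7, called twice.
Step 3: result = 7 + 7 = 14

The answer is 14.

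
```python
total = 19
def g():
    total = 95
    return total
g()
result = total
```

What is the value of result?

Step 1: Global total = 19.
Step 2: g() creates local total = 95 (shadow, not modification).
Step 3: After g() returns, global total is unchanged. result = 19

The answer is 19.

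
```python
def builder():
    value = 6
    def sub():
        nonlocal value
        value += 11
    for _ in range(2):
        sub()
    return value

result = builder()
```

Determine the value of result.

Step 1: value = 6.
Step 2: sub() is called 2 times in a loop, each adding 11 via nonlocal.
Step 3: value = 6 + 11 * 2 = 28

The answer is 28.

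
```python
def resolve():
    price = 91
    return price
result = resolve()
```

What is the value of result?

Step 1: resolve() defines price = 91 in its local scope.
Step 2: return price finds the local variable price = 91.
Step 3: result = 91

The answer is 91.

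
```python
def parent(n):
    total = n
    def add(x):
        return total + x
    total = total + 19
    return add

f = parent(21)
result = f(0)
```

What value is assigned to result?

Step 1: parent(21) sets total = 21, then total = 21 + 19 = 40.
Step 2: Closures capture by reference, so add sees total = 40.
Step 3: f(0) returns 40 + 0 = 40

The answer is 40.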